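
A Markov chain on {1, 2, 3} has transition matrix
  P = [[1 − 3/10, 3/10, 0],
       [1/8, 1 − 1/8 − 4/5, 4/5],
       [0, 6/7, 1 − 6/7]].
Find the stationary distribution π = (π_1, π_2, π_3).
π = (25/141, 20/47, 56/141)

This is a birth-death chain on three states, which satisfies detailed balance: π_1 · P_{12} = π_2 · P_{21} and π_2 · P_{23} = π_3 · P_{32}.
From π_1 · 3/10 = π_2 · 1/8: π_2/π_1 = (3/10)/(1/8) = 12/5.
From π_2 · 4/5 = π_3 · 6/7: π_3/π_2 = (4/5)/(6/7) = 14/15.
Take π_1 proportional to 1; then unnormalized π = (1, 12/5, 56/25). Normalize by dividing by the sum 141/25:
  π = (25/141, 20/47, 56/141).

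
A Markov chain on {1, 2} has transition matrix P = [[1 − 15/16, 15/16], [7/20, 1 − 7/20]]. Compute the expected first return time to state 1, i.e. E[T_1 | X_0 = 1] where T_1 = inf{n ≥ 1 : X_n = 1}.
E[T_1 | X_0 = 1] = 1/π_1 = 103/28

For an irreducible recurrent Markov chain with stationary distribution π, E[T_i | X_0 = i] = 1/π_i (Kac's formula). Here π_1 = (7/20)/(15/16 + 7/20) = (7/20)/(103/80) = 28/103, so E[T_1 | X_0 = 1] = 1/π_1 = (15/16 + 7/20)/(7/20) = (103/80)/(7/20) = 103/28.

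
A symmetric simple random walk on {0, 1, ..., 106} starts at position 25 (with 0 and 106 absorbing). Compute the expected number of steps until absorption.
E[τ | X_0 = 25] = 2025

Let v_k = E[τ | X_0 = k]. Boundary: v_0 = v_106 = 0. Recurrence: v_k = 1 + (v_{k-1} + v_{k+1})/2 for 1 ≤ k ≤ 105. The particular solution to v_k − (v_{k-1} + v_{k+1})/2 = 1 is v_k = −k^2. Adding homogeneous solution A + B k and matching boundaries gives v_k = k (106 − k). Substituting k = 25: v_25 = 25 · 81 = 2025.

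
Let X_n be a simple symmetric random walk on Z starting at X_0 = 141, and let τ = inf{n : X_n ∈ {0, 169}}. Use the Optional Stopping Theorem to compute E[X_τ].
E[X_τ] = 141

X_n is a martingale and τ is a bounded-mean stopping time (indeed τ is finite a.s. with bounded expectation since the walk is in a bounded region). By the OST, E[X_τ] = E[X_0] = 141. Equivalently: E[X_τ] = 169 · P(hit 169 first) + 0 · P(hit 0 first) = 169 · (141/169) = 141.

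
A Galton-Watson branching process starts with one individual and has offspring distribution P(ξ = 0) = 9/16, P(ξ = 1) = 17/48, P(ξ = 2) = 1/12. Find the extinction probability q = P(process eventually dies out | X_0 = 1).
q = 1

Mean offspring μ = 0·9/16 + 1·17/48 + 2·1/12 = 25/48 ≤ 1. For μ ≤ 1 with offspring not concentrated at 1, the Galton-Watson process goes extinct almost surely, so q = 1.
(Algebraic check: The pgf is f(s) = 9/16 + 17/48·s + 1/12·s². The extinction probability q is the smallest fixed point of f in [0, 1]. Setting s = f(s):
  1/12·s² + (17/48 − 1)·s + 9/16 = 0
  1/12·s² − (9/16 + 1/12)·s + 9/16 = 0
which factors as (s − 1)·(1/12·s − 9/16) = 0, giving roots s = 1 and s = (9/16)/(1/12) = 27/4. Since 27/4 ≥ 1, the smallest root in [0, 1] is s = 1.)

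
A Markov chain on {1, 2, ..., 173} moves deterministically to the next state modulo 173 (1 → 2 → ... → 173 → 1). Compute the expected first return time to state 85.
E[T_85 | X_0 = 85] = 173

The chain cycles deterministically, so starting at state 85 it returns in exactly 173 steps. Equivalently, the stationary distribution is uniform π_j = 1/173 for every state j, so by Kac's formula E[T_85] = 1/π_85 = 173.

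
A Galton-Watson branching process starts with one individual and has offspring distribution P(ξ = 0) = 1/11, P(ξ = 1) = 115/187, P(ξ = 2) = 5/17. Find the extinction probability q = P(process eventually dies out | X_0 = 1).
q = 17/55

The pgf is f(s) = 1/11 + 115/187·s + 5/17·s². The extinction probability q is the smallest fixed point of f in [0, 1]. Setting s = f(s):
  5/17·s² + (115/187 − 1)·s + 1/11 = 0
  5/17·s² − (1/11 + 5/17)·s + 1/11 = 0
which factors as (s − 1)·(5/17·s − 1/11) = 0, giving roots s = 1 and s = (1/11)/(5/17) = 17/55.
Mean offspring μ = 115/187 + 2·5/17 = 225/187 > 1 (supercritical), so q < 1. The extinction probability is the smaller root: q = (1/11)/(5/17) = 17/55.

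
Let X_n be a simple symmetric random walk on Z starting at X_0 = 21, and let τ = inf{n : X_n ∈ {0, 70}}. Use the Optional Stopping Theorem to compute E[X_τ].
E[X_τ] = 21

X_n is a martingale and τ is a bounded-mean stopping time (indeed τ is finite a.s. with bounded expectation since the walk is in a bounded region). By the OST, E[X_τ] = E[X_0] = 21. Equivalently: E[X_τ] = 70 · P(hit 70 first) + 0 · P(hit 0 first) = 70 · (21/70) = 21.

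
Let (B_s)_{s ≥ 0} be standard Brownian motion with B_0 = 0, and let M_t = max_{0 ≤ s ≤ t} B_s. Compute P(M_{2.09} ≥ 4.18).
P(M_{2.09} ≥ 4.18) = 2·P(B_{2.09} ≥ 4.18) = 2(1 − Φ(4.18/√2.09)) ≈ 0.0038

By the reflection principle for Brownian motion, P(M_t ≥ a) = 2 · P(B_t ≥ a) for a ≥ 0. Since B_t ~ N(0, t), P(B_t ≥ 4.18) = 1 − Φ(4.18/√t) = 1 − Φ(4.18/√2.09) = 1 − Φ(2.8914). So
  P(M_{2.09} ≥ 4.18) = 2(1 − Φ(2.8914)) ≈ 0.0038.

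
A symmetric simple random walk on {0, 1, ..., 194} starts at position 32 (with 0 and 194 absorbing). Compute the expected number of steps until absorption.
E[τ | X_0 = 32] = 5184

Let v_k = E[τ | X_0 = k]. Boundary: v_0 = v_194 = 0. Recurrence: v_k = 1 + (v_{k-1} + v_{k+1})/2 for 1 ≤ k ≤ 193. The particular solution to v_k − (v_{k-1} + v_{k+1})/2 = 1 is v_k = −k^2. Adding homogeneous solution A + B k and matching boundaries gives v_k = k (194 − k). Substituting k = 32: v_32 = 32 · 162 = 5184.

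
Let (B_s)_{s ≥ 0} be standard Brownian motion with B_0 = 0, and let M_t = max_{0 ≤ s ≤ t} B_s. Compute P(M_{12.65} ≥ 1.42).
P(M_{12.65} ≥ 1.42) = 2·P(B_{12.65} ≥ 1.42) = 2(1 − Φ(1.42/√12.65)) ≈ 0.6897

By the reflection principle for Brownian motion, P(M_t ≥ a) = 2 · P(B_t ≥ a) for a ≥ 0. Since B_t ~ N(0, t), P(B_t ≥ 1.42) = 1 − Φ(1.42/√t) = 1 − Φ(1.42/√12.65) = 1 − Φ(0.3992). So
  P(M_{12.65} ≥ 1.42) = 2(1 − Φ(0.3992)) ≈ 0.6897.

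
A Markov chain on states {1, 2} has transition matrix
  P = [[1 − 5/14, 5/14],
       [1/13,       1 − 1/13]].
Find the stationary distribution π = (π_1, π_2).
π_1 = 14/79, π_2 = 65/79

Solve πP = π with π_1 + π_2 = 1. From πP = π: π_1 · (1 − 5/14) + π_2 · 1/13 = π_1 ⇒ π_2 · 1/13 = π_1 · 5/14 ⇒ π_2/π_1 = (5/14)/(1/13) = 65/14. Together with π_1 + π_2 = 1:
  π_1 = (1/13)/(5/14 + 1/13) = (1/13)/(79/182) = 14/79,
  π_2 = (5/14)/(5/14 + 1/13) = (5/14)/(79/182) = 65/79.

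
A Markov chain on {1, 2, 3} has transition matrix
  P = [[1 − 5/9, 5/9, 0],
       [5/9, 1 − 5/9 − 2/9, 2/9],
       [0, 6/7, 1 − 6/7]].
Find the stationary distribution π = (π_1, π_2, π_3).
π = (27/61, 27/61, 7/61)

This is a birth-death chain on three states, which satisfies detailed balance: π_1 · P_{12} = π_2 · P_{21} and π_2 · P_{23} = π_3 · P_{32}.
From π_1 · 5/9 = π_2 · 5/9: π_2/π_1 = (5/9)/(5/9) = 1.
From π_2 · 2/9 = π_3 · 6/7: π_3/π_2 = (2/9)/(6/7) = 7/27.
Take π_1 proportional to 1; then unnormalized π = (1, 1, 7/27). Normalize by dividing by the sum 61/27:
  π = (27/61, 27/61, 7/61).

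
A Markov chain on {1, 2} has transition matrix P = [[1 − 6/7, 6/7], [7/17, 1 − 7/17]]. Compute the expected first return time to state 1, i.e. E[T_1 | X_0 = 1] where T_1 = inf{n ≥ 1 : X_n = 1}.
E[T_1 | X_0 = 1] = 1/π_1 = 151/49

For an irreducible recurrent Markov chain with stationary distribution π, E[T_i | X_0 = i] = 1/π_i (Kac's formula). Here π_1 = (7/17)/(6/7 + 7/17) = (7/17)/(151/119) = 49/151, so E[T_1 | X_0 = 1] = 1/π_1 = (6/7 + 7/17)/(7/17) = (151/119)/(7/17) = 151/49.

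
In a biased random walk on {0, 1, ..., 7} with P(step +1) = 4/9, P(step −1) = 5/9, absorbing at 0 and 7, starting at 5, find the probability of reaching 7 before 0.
P(hit 7 before 0) = (1 − (5/4)^5) / (1 − (5/4)^7) = 33616/61741

Let u_k denote P(reach 7 before 0 | start at k). Boundary: u_0 = 0, u_7 = 1. Recurrence: u_k = 4/9·u_{k+1} + 5/9·u_{k-1} for 1 ≤ k ≤ 6. Try u_k = A + B·r^k with r = q/p = (5/9)/(4/9) = 5/4. Substitution satisfies the recurrence; boundary conditions give:
  u_k = (1 − r^k) / (1 − r^N) = (1 − (5/4)^5) / (1 − (5/4)^7) = 33616/61741.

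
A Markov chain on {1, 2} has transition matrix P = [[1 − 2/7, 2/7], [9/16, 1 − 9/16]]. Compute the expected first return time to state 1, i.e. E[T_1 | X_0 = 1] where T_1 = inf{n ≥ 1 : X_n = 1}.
E[T_1 | X_0 = 1] = 1/π_1 = 95/63

For an irreducible recurrent Markov chain with stationary distribution π, E[T_i | X_0 = i] = 1/π_i (Kac's formula). Here π_1 = (9/16)/(2/7 + 9/16) = (9/16)/(95/112) = 63/95, so E[T_1 | X_0 = 1] = 1/π_1 = (2/7 + 9/16)/(9/16) = (95/112)/(9/16) = 95/63.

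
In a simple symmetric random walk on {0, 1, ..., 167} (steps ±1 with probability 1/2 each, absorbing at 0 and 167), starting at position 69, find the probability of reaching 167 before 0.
P(hit 167 before 0) = 69/167

Let u_k = P(hit 167 before 0 | start at k). Then u_0 = 0, u_167 = 1, and u_k = u_{k-1}/2 + u_{k+1}/2 for 1 ≤ k ≤ 166. This harmonic recurrence is solved by u_k = k/167, giving u_69 = 69/167.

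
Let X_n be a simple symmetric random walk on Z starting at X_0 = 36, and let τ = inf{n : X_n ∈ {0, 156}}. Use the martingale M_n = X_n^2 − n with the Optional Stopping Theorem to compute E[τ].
E[τ] = 4320

M_n = X_n^2 − n is a martingale (since E[X_{n+1}^2 | F_n] = X_n^2 + 1). By OST (τ has finite mean in a bounded region), E[M_τ] = E[M_0] = X_0^2 − 0 = 36^2 = 1296. Also E[M_τ] = E[X_τ^2] − E[τ]. The walk exits at 0 or 156, with P(hit 156 first) = 36/156, so E[X_τ^2] = 156^2 · 36/156 + 0 = 5616. Thus E[τ] = E[X_τ^2] − E[M_τ] = 5616 − 1296 = 4320 = 36(156 − 36) = 4320.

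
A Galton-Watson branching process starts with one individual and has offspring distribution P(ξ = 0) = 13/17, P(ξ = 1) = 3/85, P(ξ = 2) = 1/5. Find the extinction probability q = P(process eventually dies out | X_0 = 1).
q = 1

Mean offspring μ = 0·13/17 + 1·3/85 + 2·1/5 = 37/85 ≤ 1. For μ ≤ 1 with offspring not concentrated at 1, the Galton-Watson process goes extinct almost surely, so q = 1.
(Algebraic check: The pgf is f(s) = 13/17 + 3/85·s + 1/5·s². The extinction probability q is the smallest fixed point of f in [0, 1]. Setting s = f(s):
  1/5·s² + (3/85 − 1)·s + 13/17 = 0
  1/5·s² − (13/17 + 1/5)·s + 13/17 = 0
which factors as (s − 1)·(1/5·s − 13/17) = 0, giving roots s = 1 and s = (13/17)/(1/5) = 65/17. Since 65/17 ≥ 1, the smallest root in [0, 1] is s = 1.)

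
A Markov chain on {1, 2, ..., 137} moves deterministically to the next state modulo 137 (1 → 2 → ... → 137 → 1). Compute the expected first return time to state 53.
E[T_53 | X_0 = 53] = 137

The chain cycles deterministically, so starting at state 53 it returns in exactly 137 steps. Equivalently, the stationary distribution is uniform π_j = 1/137 for every state j, so by Kac's formula E[T_53] = 1/π_53 = 137.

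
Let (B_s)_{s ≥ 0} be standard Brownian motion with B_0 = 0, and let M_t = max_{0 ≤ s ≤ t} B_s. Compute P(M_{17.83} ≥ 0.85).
P(M_{17.83} ≥ 0.85) = 2·P(B_{17.83} ≥ 0.85) = 2(1 − Φ(0.85/√17.83)) ≈ 0.8405

By the reflection principle for Brownian motion, P(M_t ≥ a) = 2 · P(B_t ≥ a) for a ≥ 0. Since B_t ~ N(0, t), P(B_t ≥ 0.85) = 1 − Φ(0.85/√t) = 1 − Φ(0.85/√17.83) = 1 − Φ(0.2013). So
  P(M_{17.83} ≥ 0.85) = 2(1 − Φ(0.2013)) ≈ 0.8405.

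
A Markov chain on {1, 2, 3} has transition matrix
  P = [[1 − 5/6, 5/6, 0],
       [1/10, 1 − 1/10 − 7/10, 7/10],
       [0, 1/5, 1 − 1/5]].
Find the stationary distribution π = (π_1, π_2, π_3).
π = (2/77, 50/231, 25/33)

This is a birth-death chain on three states, which satisfies detailed balance: π_1 · P_{12} = π_2 · P_{21} and π_2 · P_{23} = π_3 · P_{32}.
From π_1 · 5/6 = π_2 · 1/10: π_2/π_1 = (5/6)/(1/10) = 25/3.
From π_2 · 7/10 = π_3 · 1/5: π_3/π_2 = (7/10)/(1/5) = 7/2.
Take π_1 proportional to 1; then unnormalized π = (1, 25/3, 175/6). Normalize by dividing by the sum 77/2:
  π = (2/77, 50/231, 25/33).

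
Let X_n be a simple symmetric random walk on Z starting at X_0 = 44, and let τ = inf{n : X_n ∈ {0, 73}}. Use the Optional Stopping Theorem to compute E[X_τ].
E[X_τ] = 44

X_n is a martingale and τ is a bounded-mean stopping time (indeed τ is finite a.s. with bounded expectation since the walk is in a bounded region). By the OST, E[X_τ] = E[X_0] = 44. Equivalently: E[X_τ] = 73 · P(hit 73 first) + 0 · P(hit 0 first) = 73 · (44/73) = 44.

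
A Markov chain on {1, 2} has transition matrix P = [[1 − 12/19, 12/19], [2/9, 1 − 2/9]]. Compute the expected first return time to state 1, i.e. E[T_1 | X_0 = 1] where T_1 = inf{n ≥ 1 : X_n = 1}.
E[T_1 | X_0 = 1] = 1/π_1 = 73/19

For an irreducible recurrent Markov chain with stationary distribution π, E[T_i | X_0 = i] = 1/π_i (Kac's formula). Here π_1 = (2/9)/(12/19 + 2/9) = (2/9)/(146/171) = 19/73, so E[T_1 | X_0 = 1] = 1/π_1 = (12/19 + 2/9)/(2/9) = (146/171)/(2/9) = 73/19.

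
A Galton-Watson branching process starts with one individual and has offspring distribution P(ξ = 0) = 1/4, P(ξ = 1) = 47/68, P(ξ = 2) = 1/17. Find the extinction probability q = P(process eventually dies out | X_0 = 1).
q = 1

Mean offspring μ = 0·1/4 + 1·47/68 + 2·1/17 = 55/68 ≤ 1. For μ ≤ 1 with offspring not concentrated at 1, the Galton-Watson process goes extinct almost surely, so q = 1.
(Algebraic check: The pgf is f(s) = 1/4 + 47/68·s + 1/17·s². The extinction probability q is the smallest fixed point of f in [0, 1]. Setting s = f(s):
  1/17·s² + (47/68 − 1)·s + 1/4 = 0
  1/17·s² − (1/4 + 1/17)·s + 1/4 = 0
which factors as (s − 1)·(1/17·s − 1/4) = 0, giving roots s = 1 and s = (1/4)/(1/17) = 17/4. Since 17/4 ≥ 1, the smallest root in [0, 1] is s = 1.)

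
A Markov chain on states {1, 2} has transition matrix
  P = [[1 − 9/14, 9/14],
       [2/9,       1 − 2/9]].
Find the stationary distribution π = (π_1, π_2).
π_1 = 28/109, π_2 = 81/109

Solve πP = π with π_1 + π_2 = 1. From πP = π: π_1 · (1 − 9/14) + π_2 · 2/9 = π_1 ⇒ π_2 · 2/9 = π_1 · 9/14 ⇒ π_2/π_1 = (9/14)/(2/9) = 81/28. Together with π_1 + π_2 = 1:
  π_1 = (2/9)/(9/14 + 2/9) = (2/9)/(109/126) = 28/109,
  π_2 = (9/14)/(9/14 + 2/9) = (9/14)/(109/126) = 81/109.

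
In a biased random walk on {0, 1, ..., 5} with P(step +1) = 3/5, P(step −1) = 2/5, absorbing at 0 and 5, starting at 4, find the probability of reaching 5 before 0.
P(hit 5 before 0) = (1 − (2/3)^4) / (1 − (2/3)^5) = 195/211

Let u_k denote P(reach 5 before 0 | start at k). Boundary: u_0 = 0, u_5 = 1. Recurrence: u_k = 3/5·u_{k+1} + 2/5·u_{k-1} for 1 ≤ k ≤ 4. Try u_k = A + B·r^k with r = q/p = (2/5)/(3/5) = 2/3. Substitution satisfies the recurrence; boundary conditions give:
  u_k = (1 − r^k) / (1 − r^N) = (1 − (2/3)^4) / (1 − (2/3)^5) = 195/211.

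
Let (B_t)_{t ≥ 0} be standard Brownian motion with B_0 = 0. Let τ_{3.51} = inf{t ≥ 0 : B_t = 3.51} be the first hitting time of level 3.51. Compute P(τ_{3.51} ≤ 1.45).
P(τ_{3.51} ≤ 1.45) = 2(1 − Φ(3.51/√1.45)) = 2(1 − Φ(2.9149)) ≈ 0.0036

By the reflection principle for standard BM, P(τ_b ≤ t) = 2 · P(B_t ≥ b). Since B_t ~ N(0, t), P(B_t ≥ 3.51) = 1 − Φ(3.51/√t) = 1 − Φ(3.51/√1.45) = 1 − Φ(2.9149) ≈ 0.00178. Doubling: P(τ_{3.51} ≤ 1.45) ≈ 2 · 0.00178 = 0.00356 ≈ 0.0036.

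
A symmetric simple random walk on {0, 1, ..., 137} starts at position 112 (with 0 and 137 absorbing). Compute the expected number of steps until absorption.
E[τ | X_0 = 112] = 2800

Let v_k = E[τ | X_0 = k]. Boundary: v_0 = v_137 = 0. Recurrence: v_k = 1 + (v_{k-1} + v_{k+1})/2 for 1 ≤ k ≤ 136. The particular solution to v_k − (v_{k-1} + v_{k+1})/2 = 1 is v_k = −k^2. Adding homogeneous solution A + B k and matching boundaries gives v_k = k (137 − k). Substituting k = 112: v_112 = 112 · 25 = 2800.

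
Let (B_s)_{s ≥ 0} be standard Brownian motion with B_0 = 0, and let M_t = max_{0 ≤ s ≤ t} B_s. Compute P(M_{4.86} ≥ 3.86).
P(M_{4.86} ≥ 3.86) = 2·P(B_{4.86} ≥ 3.86) = 2(1 − Φ(3.86/√4.86)) ≈ 0.0800

By the reflection principle for Brownian motion, P(M_t ≥ a) = 2 · P(B_t ≥ a) for a ≥ 0. Since B_t ~ N(0, t), P(B_t ≥ 3.86) = 1 − Φ(3.86/√t) = 1 − Φ(3.86/√4.86) = 1 − Φ(1.7509). So
  P(M_{4.86} ≥ 3.86) = 2(1 − Φ(1.7509)) ≈ 0.0800.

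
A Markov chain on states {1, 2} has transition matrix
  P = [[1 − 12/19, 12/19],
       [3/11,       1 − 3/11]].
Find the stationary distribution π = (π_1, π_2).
π_1 = 19/63, π_2 = 44/63

Solve πP = π with π_1 + π_2 = 1. From πP = π: π_1 · (1 − 12/19) + π_2 · 3/11 = π_1 ⇒ π_2 · 3/11 = π_1 · 12/19 ⇒ π_2/π_1 = (12/19)/(3/11) = 44/19. Together with π_1 + π_2 = 1:
  π_1 = (3/11)/(12/19 + 3/11) = (3/11)/(189/209) = 19/63,
  π_2 = (12/19)/(12/19 + 3/11) = (12/19)/(189/209) = 44/63.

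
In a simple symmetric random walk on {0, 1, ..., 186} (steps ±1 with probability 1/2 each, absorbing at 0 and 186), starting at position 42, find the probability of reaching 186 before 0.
P(hit 186 before 0) = 42/186 = 7/31

Let u_k = P(hit 186 before 0 | start at k). Then u_0 = 0, u_186 = 1, and u_k = u_{k-1}/2 + u_{k+1}/2 for 1 ≤ k ≤ 185. This harmonic recurrence is solved by u_k = k/186, giving u_42 = 42/186 = 7/31.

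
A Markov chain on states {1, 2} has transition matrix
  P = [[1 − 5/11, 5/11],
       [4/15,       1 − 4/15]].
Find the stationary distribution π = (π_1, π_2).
π_1 = 44/119, π_2 = 75/119

Solve πP = π with π_1 + π_2 = 1. From πP = π: π_1 · (1 − 5/11) + π_2 · 4/15 = π_1 ⇒ π_2 · 4/15 = π_1 · 5/11 ⇒ π_2/π_1 = (5/11)/(4/15) = 75/44. Together with π_1 + π_2 = 1:
  π_1 = (4/15)/(5/11 + 4/15) = (4/15)/(119/165) = 44/119,
  π_2 = (5/11)/(5/11 + 4/15) = (5/11)/(119/165) = 75/119.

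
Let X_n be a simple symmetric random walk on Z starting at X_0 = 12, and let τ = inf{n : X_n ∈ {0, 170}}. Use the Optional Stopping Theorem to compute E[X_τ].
E[X_τ] = 12

X_n is a martingale and τ is a bounded-mean stopping time (indeed τ is finite a.s. with bounded expectation since the walk is in a bounded region). By the OST, E[X_τ] = E[X_0] = 12. Equivalently: E[X_τ] = 170 · P(hit 170 first) + 0 · P(hit 0 first) = 170 · (12/170) = 12.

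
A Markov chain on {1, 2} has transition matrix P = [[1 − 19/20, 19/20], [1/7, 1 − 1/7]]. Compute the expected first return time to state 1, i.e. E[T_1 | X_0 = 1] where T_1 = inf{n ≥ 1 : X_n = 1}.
E[T_1 | X_0 = 1] = 1/π_1 = 153/20

For an irreducible recurrent Markov chain with stationary distribution π, E[T_i | X_0 = i] = 1/π_i (Kac's formula). Here π_1 = (1/7)/(19/20 + 1/7) = (1/7)/(153/140) = 20/153, so E[T_1 | X_0 = 1] = 1/π_1 = (19/20 + 1/7)/(1/7) = (153/140)/(1/7) = 153/20.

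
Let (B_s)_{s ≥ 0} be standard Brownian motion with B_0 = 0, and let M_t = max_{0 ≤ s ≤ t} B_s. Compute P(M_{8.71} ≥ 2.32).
P(M_{8.71} ≥ 2.32) = 2·P(B_{8.71} ≥ 2.32) = 2(1 − Φ(2.32/√8.71)) ≈ 0.4318

By the reflection principle for Brownian motion, P(M_t ≥ a) = 2 · P(B_t ≥ a) for a ≥ 0. Since B_t ~ N(0, t), P(B_t ≥ 2.32) = 1 − Φ(2.32/√t) = 1 − Φ(2.32/√8.71) = 1 − Φ(0.7861). So
  P(M_{8.71} ≥ 2.32) = 2(1 − Φ(0.7861)) ≈ 0.4318.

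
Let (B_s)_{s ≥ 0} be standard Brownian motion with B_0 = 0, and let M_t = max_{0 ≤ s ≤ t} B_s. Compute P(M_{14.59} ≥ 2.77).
P(M_{14.59} ≥ 2.77) = 2·P(B_{14.59} ≥ 2.77) = 2(1 − Φ(2.77/√14.59)) ≈ 0.4683

By the reflection principle for Brownian motion, P(M_t ≥ a) = 2 · P(B_t ≥ a) for a ≥ 0. Since B_t ~ N(0, t), P(B_t ≥ 2.77) = 1 − Φ(2.77/√t) = 1 − Φ(2.77/√14.59) = 1 − Φ(0.7252). So
  P(M_{14.59} ≥ 2.77) = 2(1 − Φ(0.7252)) ≈ 0.4683.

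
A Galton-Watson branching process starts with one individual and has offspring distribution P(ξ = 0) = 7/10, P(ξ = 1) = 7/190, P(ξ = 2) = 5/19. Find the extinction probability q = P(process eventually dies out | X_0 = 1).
q = 1

Mean offspring μ = 0·7/10 + 1·7/190 + 2·5/19 = 107/190 ≤ 1. For μ ≤ 1 with offspring not concentrated at 1, the Galton-Watson process goes extinct almost surely, so q = 1.
(Algebraic check: The pgf is f(s) = 7/10 + 7/190·s + 5/19·s². The extinction probability q is the smallest fixed point of f in [0, 1]. Setting s = f(s):
  5/19·s² + (7/190 − 1)·s + 7/10 = 0
  5/19·s² − (7/10 + 5/19)·s + 7/10 = 0
which factors as (s − 1)·(5/19·s − 7/10) = 0, giving roots s = 1 and s = (7/10)/(5/19) = 133/50. Since 133/50 ≥ 1, the smallest root in [0, 1] is s = 1.)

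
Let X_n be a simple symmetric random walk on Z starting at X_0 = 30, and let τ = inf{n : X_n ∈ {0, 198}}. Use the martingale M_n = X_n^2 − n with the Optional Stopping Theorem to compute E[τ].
E[τ] = 5040

M_n = X_n^2 − n is a martingale (since E[X_{n+1}^2 | F_n] = X_n^2 + 1). By OST (τ has finite mean in a bounded region), E[M_τ] = E[M_0] = X_0^2 − 0 = 30^2 = 900. Also E[M_τ] = E[X_τ^2] − E[τ]. The walk exits at 0 or 198, with P(hit 198 first) = 30/198, so E[X_τ^2] = 198^2 · 30/198 + 0 = 5940. Thus E[τ] = E[X_τ^2] − E[M_τ] = 5940 − 900 = 5040 = 30(198 − 30) = 5040.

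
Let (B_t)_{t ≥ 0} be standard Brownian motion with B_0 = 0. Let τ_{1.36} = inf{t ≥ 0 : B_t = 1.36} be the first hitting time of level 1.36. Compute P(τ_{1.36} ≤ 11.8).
P(τ_{1.36} ≤ 11.8) = 2(1 − Φ(1.36/√11.8)) = 2(1 − Φ(0.3959)) ≈ 0.6922

By the reflection principle for standard BM, P(τ_b ≤ t) = 2 · P(B_t ≥ b). Since B_t ~ N(0, t), P(B_t ≥ 1.36) = 1 − Φ(1.36/√t) = 1 − Φ(1.36/√11.8) = 1 − Φ(0.3959) ≈ 0.34609. Doubling: P(τ_{1.36} ≤ 11.8) ≈ 2 · 0.34609 = 0.69218 ≈ 0.6922.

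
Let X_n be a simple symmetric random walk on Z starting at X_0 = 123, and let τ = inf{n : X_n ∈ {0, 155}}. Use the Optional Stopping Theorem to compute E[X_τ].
E[X_τ] = 123

X_n is a martingale and τ is a bounded-mean stopping time (indeed τ is finite a.s. with bounded expectation since the walk is in a bounded region). By the OST, E[X_τ] = E[X_0] = 123. Equivalently: E[X_τ] = 155 · P(hit 155 first) + 0 · P(hit 0 first) = 155 · (123/155) = 123.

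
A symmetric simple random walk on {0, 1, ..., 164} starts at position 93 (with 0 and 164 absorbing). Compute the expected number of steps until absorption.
E[τ | X_0 = 93] = 6603

Let v_k = E[τ | X_0 = k]. Boundary: v_0 = v_164 = 0. Recurrence: v_k = 1 + (v_{k-1} + v_{k+1})/2 for 1 ≤ k ≤ 163. The particular solution to v_k − (v_{k-1} + v_{k+1})/2 = 1 is v_k = −k^2. Adding homogeneous solution A + B k and matching boundaries gives v_k = k (164 − k). Substituting k = 93: v_93 = 93 · 71 = 6603.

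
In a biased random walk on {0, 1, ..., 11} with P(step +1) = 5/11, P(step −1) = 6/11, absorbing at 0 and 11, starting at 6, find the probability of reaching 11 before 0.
P(hit 11 before 0) = (1 − (6/5)^6) / (1 − (6/5)^11) = 96971875/313968931

Let u_k denote P(reach 11 before 0 | start at k). Boundary: u_0 = 0, u_11 = 1. Recurrence: u_k = 5/11·u_{k+1} + 6/11·u_{k-1} for 1 ≤ k ≤ 10. Try u_k = A + B·r^k with r = q/p = (6/11)/(5/11) = 6/5. Substitution satisfies the recurrence; boundary conditions give:
  u_k = (1 − r^k) / (1 − r^N) = (1 − (6/5)^6) / (1 − (6/5)^11) = 96971875/313968931.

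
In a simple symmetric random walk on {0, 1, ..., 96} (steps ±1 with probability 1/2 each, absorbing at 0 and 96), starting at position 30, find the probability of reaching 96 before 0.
P(hit 96 before 0) = 30/96 = 5/16

Let u_k = P(hit 96 before 0 | start at k). Then u_0 = 0, u_96 = 1, and u_k = u_{k-1}/2 + u_{k+1}/2 for 1 ≤ k ≤ 95. This harmonic recurrence is solved by u_k = k/96, giving u_30 = 30/96 = 5/16.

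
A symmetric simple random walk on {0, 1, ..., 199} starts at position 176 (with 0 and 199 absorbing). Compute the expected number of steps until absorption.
E[τ | X_0 = 176] = 4048

Let v_k = E[τ | X_0 = k]. Boundary: v_0 = v_199 = 0. Recurrence: v_k = 1 + (v_{k-1} + v_{k+1})/2 for 1 ≤ k ≤ 198. The particular solution to v_k − (v_{k-1} + v_{k+1})/2 = 1 is v_k = −k^2. Adding homogeneous solution A + B k and matching boundaries gives v_k = k (199 − k). Substituting k = 176: v_176 = 176 · 23 = 4048.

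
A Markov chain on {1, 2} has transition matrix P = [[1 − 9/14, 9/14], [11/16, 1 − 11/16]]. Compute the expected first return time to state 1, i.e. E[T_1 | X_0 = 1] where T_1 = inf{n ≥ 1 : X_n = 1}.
E[T_1 | X_0 = 1] = 1/π_1 = 149/77

For an irreducible recurrent Markov chain with stationary distribution π, E[T_i | X_0 = i] = 1/π_i (Kac's formula). Here π_1 = (11/16)/(9/14 + 11/16) = (11/16)/(149/112) = 77/149, so E[T_1 | X_0 = 1] = 1/π_1 = (9/14 + 11/16)/(11/16) = (149/112)/(11/16) = 149/77.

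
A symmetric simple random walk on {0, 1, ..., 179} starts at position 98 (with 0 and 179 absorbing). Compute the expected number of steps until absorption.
E[τ | X_0 = 98] = 7938

Let v_k = E[τ | X_0 = k]. Boundary: v_0 = v_179 = 0. Recurrence: v_k = 1 + (v_{k-1} + v_{k+1})/2 for 1 ≤ k ≤ 178. The particular solution to v_k − (v_{k-1} + v_{k+1})/2 = 1 is v_k = −k^2. Adding homogeneous solution A + B k and matching boundaries gives v_k = k (179 − k). Substituting k = 98: v_98 = 98 · 81 = 7938.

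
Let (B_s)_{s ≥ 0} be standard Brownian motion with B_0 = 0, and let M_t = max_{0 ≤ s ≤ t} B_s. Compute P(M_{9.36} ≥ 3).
P(M_{9.36} ≥ 3) = 2·P(B_{9.36} ≥ 3) = 2(1 − Φ(3/√9.36)) ≈ 0.3268

By the reflection principle for Brownian motion, P(M_t ≥ a) = 2 · P(B_t ≥ a) for a ≥ 0. Since B_t ~ N(0, t), P(B_t ≥ 3) = 1 − Φ(3/√t) = 1 − Φ(3/√9.36) = 1 − Φ(0.9806). So
  P(M_{9.36} ≥ 3) = 2(1 − Φ(0.9806)) ≈ 0.3268.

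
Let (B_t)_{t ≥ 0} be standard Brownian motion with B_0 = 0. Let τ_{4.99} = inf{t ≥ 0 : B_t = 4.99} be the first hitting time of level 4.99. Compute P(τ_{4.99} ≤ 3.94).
P(τ_{4.99} ≤ 3.94) = 2(1 − Φ(4.99/√3.94)) = 2(1 − Φ(2.5139)) ≈ 0.0119

By the reflection principle for standard BM, P(τ_b ≤ t) = 2 · P(B_t ≥ b). Since B_t ~ N(0, t), P(B_t ≥ 4.99) = 1 − Φ(4.99/√t) = 1 − Φ(4.99/√3.94) = 1 − Φ(2.5139) ≈ 0.00597. Doubling: P(τ_{4.99} ≤ 3.94) ≈ 2 · 0.00597 = 0.01194 ≈ 0.0119.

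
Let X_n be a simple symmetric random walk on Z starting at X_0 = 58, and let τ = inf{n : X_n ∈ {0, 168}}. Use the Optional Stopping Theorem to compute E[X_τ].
E[X_τ] = 58

X_n is a martingale and τ is a bounded-mean stopping time (indeed τ is finite a.s. with bounded expectation since the walk is in a bounded region). By the OST, E[X_τ] = E[X_0] = 58. Equivalently: E[X_τ] = 168 · P(hit 168 first) + 0 · P(hit 0 first) = 168 · (58/168) = 58.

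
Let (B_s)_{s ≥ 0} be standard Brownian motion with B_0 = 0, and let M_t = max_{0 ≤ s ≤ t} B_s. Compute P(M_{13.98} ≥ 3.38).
P(M_{13.98} ≥ 3.38) = 2·P(B_{13.98} ≥ 3.38) = 2(1 − Φ(3.38/√13.98)) ≈ 0.3660

By the reflection principle for Brownian motion, P(M_t ≥ a) = 2 · P(B_t ≥ a) for a ≥ 0. Since B_t ~ N(0, t), P(B_t ≥ 3.38) = 1 − Φ(3.38/√t) = 1 − Φ(3.38/√13.98) = 1 − Φ(0.9040). So
  P(M_{13.98} ≥ 3.38) = 2(1 − Φ(0.9040)) ≈ 0.3660.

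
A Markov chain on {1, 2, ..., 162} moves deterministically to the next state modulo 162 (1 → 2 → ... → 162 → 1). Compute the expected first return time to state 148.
E[T_148 | X_0 = 148] = 162

The chain cycles deterministically, so starting at state 148 it returns in exactly 162 steps. Equivalently, the stationary distribution is uniform π_j = 1/162 for every state j, so by Kac's formula E[T_148] = 1/π_148 = 162.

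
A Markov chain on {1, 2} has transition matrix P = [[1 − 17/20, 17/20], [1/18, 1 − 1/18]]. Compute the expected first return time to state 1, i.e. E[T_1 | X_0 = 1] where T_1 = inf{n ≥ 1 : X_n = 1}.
E[T_1 | X_0 = 1] = 1/π_1 = 163/10

For an irreducible recurrent Markov chain with stationary distribution π, E[T_i | X_0 = i] = 1/π_i (Kac's formula). Here π_1 = (1/18)/(17/20 + 1/18) = (1/18)/(163/180) = 10/163, so E[T_1 | X_0 = 1] = 1/π_1 = (17/20 + 1/18)/(1/18) = (163/180)/(1/18) = 163/10.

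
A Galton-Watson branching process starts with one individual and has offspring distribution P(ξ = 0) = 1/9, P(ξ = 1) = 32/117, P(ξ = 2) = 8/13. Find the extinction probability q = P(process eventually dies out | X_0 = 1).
q = 13/72

The pgf is f(s) = 1/9 + 32/117·s + 8/13·s². The extinction probability q is the smallest fixed point of f in [0, 1]. Setting s = f(s):
  8/13·s² + (32/117 − 1)·s + 1/9 = 0
  8/13·s² − (1/9 + 8/13)·s + 1/9 = 0
which factors as (s − 1)·(8/13·s − 1/9) = 0, giving roots s = 1 and s = (1/9)/(8/13) = 13/72.
Mean offspring μ = 32/117 + 2·8/13 = 176/117 > 1 (supercritical), so q < 1. The extinction probability is the smaller root: q = (1/9)/(8/13) = 13/72.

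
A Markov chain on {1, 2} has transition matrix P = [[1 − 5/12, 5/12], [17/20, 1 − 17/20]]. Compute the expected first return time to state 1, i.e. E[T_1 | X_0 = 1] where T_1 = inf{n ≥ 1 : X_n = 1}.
E[T_1 | X_0 = 1] = 1/π_1 = 76/51

For an irreducible recurrent Markov chain with stationary distribution π, E[T_i | X_0 = i] = 1/π_i (Kac's formula). Here π_1 = (17/20)/(5/12 + 17/20) = (17/20)/(19/15) = 51/76, so E[T_1 | X_0 = 1] = 1/π_1 = (5/12 + 17/20)/(17/20) = (19/15)/(17/20) = 76/51.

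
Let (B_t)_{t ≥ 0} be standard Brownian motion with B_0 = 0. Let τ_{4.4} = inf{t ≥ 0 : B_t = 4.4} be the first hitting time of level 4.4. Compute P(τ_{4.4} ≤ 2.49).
P(τ_{4.4} ≤ 2.49) = 2(1 − Φ(4.4/√2.49)) = 2(1 − Φ(2.7884)) ≈ 0.0053

By the reflection principle for standard BM, P(τ_b ≤ t) = 2 · P(B_t ≥ b). Since B_t ~ N(0, t), P(B_t ≥ 4.4) = 1 − Φ(4.4/√t) = 1 − Φ(4.4/√2.49) = 1 − Φ(2.7884) ≈ 0.00265. Doubling: P(τ_{4.4} ≤ 2.49) ≈ 2 · 0.00265 = 0.00530 ≈ 0.0053.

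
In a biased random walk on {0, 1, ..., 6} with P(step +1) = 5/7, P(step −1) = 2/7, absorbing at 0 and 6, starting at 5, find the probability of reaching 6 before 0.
P(hit 6 before 0) = (1 − (2/5)^5) / (1 − (2/5)^6) = 5155/5187

Let u_k denote P(reach 6 before 0 | start at k). Boundary: u_0 = 0, u_6 = 1. Recurrence: u_k = 5/7·u_{k+1} + 2/7·u_{k-1} for 1 ≤ k ≤ 5. Try u_k = A + B·r^k with r = q/p = (2/7)/(5/7) = 2/5. Substitution satisfies the recurrence; boundary conditions give:
  u_k = (1 − r^k) / (1 − r^N) = (1 − (2/5)^5) / (1 − (2/5)^6) = 5155/5187.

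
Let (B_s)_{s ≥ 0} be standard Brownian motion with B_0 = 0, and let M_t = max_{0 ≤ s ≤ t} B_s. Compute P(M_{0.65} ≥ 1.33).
P(M_{0.65} ≥ 1.33) = 2·P(B_{0.65} ≥ 1.33) = 2(1 − Φ(1.33/√0.65)) ≈ 0.0990

By the reflection principle for Brownian motion, P(M_t ≥ a) = 2 · P(B_t ≥ a) for a ≥ 0. Since B_t ~ N(0, t), P(B_t ≥ 1.33) = 1 − Φ(1.33/√t) = 1 − Φ(1.33/√0.65) = 1 − Φ(1.6497). So
  P(M_{0.65} ≥ 1.33) = 2(1 − Φ(1.6497)) ≈ 0.0990.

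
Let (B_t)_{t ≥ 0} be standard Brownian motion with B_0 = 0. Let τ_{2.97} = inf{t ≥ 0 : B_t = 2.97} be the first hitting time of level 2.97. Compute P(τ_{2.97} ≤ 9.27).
P(τ_{2.97} ≤ 9.27) = 2(1 − Φ(2.97/√9.27)) = 2(1 − Φ(0.9755)) ≈ 0.3293

By the reflection principle for standard BM, P(τ_b ≤ t) = 2 · P(B_t ≥ b). Since B_t ~ N(0, t), P(B_t ≥ 2.97) = 1 − Φ(2.97/√t) = 1 − Φ(2.97/√9.27) = 1 − Φ(0.9755) ≈ 0.16466. Doubling: P(τ_{2.97} ≤ 9.27) ≈ 2 · 0.16466 = 0.32932 ≈ 0.3293.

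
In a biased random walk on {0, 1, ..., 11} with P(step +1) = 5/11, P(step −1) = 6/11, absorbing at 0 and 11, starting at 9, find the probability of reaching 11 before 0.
P(hit 11 before 0) = (1 − (6/5)^9) / (1 − (6/5)^11) = 203114275/313968931

Let u_k denote P(reach 11 before 0 | start at k). Boundary: u_0 = 0, u_11 = 1. Recurrence: u_k = 5/11·u_{k+1} + 6/11·u_{k-1} for 1 ≤ k ≤ 10. Try u_k = A + B·r^k with r = q/p = (6/11)/(5/11) = 6/5. Substitution satisfies the recurrence; boundary conditions give:
  u_k = (1 − r^k) / (1 − r^N) = (1 − (6/5)^9) / (1 − (6/5)^11) = 203114275/313968931.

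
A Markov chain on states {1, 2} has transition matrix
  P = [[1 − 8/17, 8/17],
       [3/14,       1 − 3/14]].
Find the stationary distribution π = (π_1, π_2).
π_1 = 51/163, π_2 = 112/163

Solve πP = π with π_1 + π_2 = 1. From πP = π: π_1 · (1 − 8/17) + π_2 · 3/14 = π_1 ⇒ π_2 · 3/14 = π_1 · 8/17 ⇒ π_2/π_1 = (8/17)/(3/14) = 112/51. Together with π_1 + π_2 = 1:
  π_1 = (3/14)/(8/17 + 3/14) = (3/14)/(163/238) = 51/163,
  π_2 = (8/17)/(8/17 + 3/14) = (8/17)/(163/238) = 112/163.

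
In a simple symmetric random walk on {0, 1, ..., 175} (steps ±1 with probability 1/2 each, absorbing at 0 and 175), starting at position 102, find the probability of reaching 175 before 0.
P(hit 175 before 0) = 102/175

Let u_k = P(hit 175 before 0 | start at k). Then u_0 = 0, u_175 = 1, and u_k = u_{k-1}/2 + u_{k+1}/2 for 1 ≤ k ≤ 174. This harmonic recurrence is solved by u_k = k/175, giving u_102 = 102/175.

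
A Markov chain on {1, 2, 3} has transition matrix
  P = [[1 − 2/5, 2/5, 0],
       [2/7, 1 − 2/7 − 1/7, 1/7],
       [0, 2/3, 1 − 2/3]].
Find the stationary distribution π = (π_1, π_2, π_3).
π = (10/27, 14/27, 1/9)

This is a birth-death chain on three states, which satisfies detailed balance: π_1 · P_{12} = π_2 · P_{21} and π_2 · P_{23} = π_3 · P_{32}.
From π_1 · 2/5 = π_2 · 2/7: π_2/π_1 = (2/5)/(2/7) = 7/5.
From π_2 · 1/7 = π_3 · 2/3: π_3/π_2 = (1/7)/(2/3) = 3/14.
Take π_1 proportional to 1; then unnormalized π = (1, 7/5, 3/10). Normalize by dividing by the sum 27/10:
  π = (10/27, 14/27, 1/9).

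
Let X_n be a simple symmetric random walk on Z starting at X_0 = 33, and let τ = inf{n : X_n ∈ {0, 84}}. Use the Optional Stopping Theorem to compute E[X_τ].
E[X_τ] = 33

X_n is a martingale and τ is a bounded-mean stopping time (indeed τ is finite a.s. with bounded expectation since the walk is in a bounded region). By the OST, E[X_τ] = E[X_0] = 33. Equivalently: E[X_τ] = 84 · P(hit 84 first) + 0 · P(hit 0 first) = 84 · (33/84) = 33.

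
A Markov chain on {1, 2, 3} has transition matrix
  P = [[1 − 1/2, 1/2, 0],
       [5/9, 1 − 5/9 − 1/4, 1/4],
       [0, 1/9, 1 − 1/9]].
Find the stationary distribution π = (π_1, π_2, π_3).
π = (40/157, 36/157, 81/157)

This is a birth-death chain on three states, which satisfies detailed balance: π_1 · P_{12} = π_2 · P_{21} and π_2 · P_{23} = π_3 · P_{32}.
From π_1 · 1/2 = π_2 · 5/9: π_2/π_1 = (1/2)/(5/9) = 9/10.
From π_2 · 1/4 = π_3 · 1/9: π_3/π_2 = (1/4)/(1/9) = 9/4.
Take π_1 proportional to 1; then unnormalized π = (1, 9/10, 81/40). Normalize by dividing by the sum 157/40:
  π = (40/157, 36/157, 81/157).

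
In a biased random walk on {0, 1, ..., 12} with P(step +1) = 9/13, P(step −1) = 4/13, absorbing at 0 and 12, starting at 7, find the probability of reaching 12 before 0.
P(hit 12 before 0) = (1 − (4/9)^7) / (1 − (4/9)^12) = 56292415533/56482551853

Let u_k denote P(reach 12 before 0 | start at k). Boundary: u_0 = 0, u_12 = 1. Recurrence: u_k = 9/13·u_{k+1} + 4/13·u_{k-1} for 1 ≤ k ≤ 11. Try u_k = A + B·r^k with r = q/p = (4/13)/(9/13) = 4/9. Substitution satisfies the recurrence; boundary conditions give:
  u_k = (1 − r^k) / (1 − r^N) = (1 − (4/9)^7) / (1 − (4/9)^12) = 56292415533/56482551853.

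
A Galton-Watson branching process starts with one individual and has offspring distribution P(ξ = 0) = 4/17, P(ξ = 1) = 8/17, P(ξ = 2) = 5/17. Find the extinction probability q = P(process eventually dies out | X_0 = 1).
q = 4/5

The pgf is f(s) = 4/17 + 8/17·s + 5/17·s². The extinction probability q is the smallest fixed point of f in [0, 1]. Setting s = f(s):
  5/17·s² + (8/17 − 1)·s + 4/17 = 0
  5/17·s² − (4/17 + 5/17)·s + 4/17 = 0
which factors as (s − 1)·(5/17·s − 4/17) = 0, giving roots s = 1 and s = (4/17)/(5/17) = 4/5.
Mean offspring μ = 8/17 + 2·5/17 = 18/17 > 1 (supercritical), so q < 1. The extinction probability is the smaller root: q = (4/17)/(5/17) = 4/5.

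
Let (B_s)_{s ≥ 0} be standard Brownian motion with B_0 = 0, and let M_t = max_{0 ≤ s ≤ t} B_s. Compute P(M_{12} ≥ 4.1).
P(M_{12} ≥ 4.1) = 2·P(B_{12} ≥ 4.1) = 2(1 − Φ(4.1/√12)) ≈ 0.2366

By the reflection principle for Brownian motion, P(M_t ≥ a) = 2 · P(B_t ≥ a) for a ≥ 0. Since B_t ~ N(0, t), P(B_t ≥ 4.1) = 1 − Φ(4.1/√t) = 1 − Φ(4.1/√12) = 1 − Φ(1.1836). So
  P(M_{12} ≥ 4.1) = 2(1 − Φ(1.1836)) ≈ 0.2366.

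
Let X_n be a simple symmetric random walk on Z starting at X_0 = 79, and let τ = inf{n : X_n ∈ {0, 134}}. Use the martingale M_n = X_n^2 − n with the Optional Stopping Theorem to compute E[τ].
E[τ] = 4345

M_n = X_n^2 − n is a martingale (since E[X_{n+1}^2 | F_n] = X_n^2 + 1). By OST (τ has finite mean in a bounded region), E[M_τ] = E[M_0] = X_0^2 − 0 = 79^2 = 6241. Also E[M_τ] = E[X_τ^2] − E[τ]. The walk exits at 0 or 134, with P(hit 134 first) = 79/134, so E[X_τ^2] = 134^2 · 79/134 + 0 = 10586. Thus E[τ] = E[X_τ^2] − E[M_τ] = 10586 − 6241 = 4345 = 79(134 − 79) = 4345.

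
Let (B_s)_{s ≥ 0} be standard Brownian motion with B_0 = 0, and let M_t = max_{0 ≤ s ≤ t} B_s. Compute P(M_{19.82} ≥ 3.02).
P(M_{19.82} ≥ 3.02) = 2·P(B_{19.82} ≥ 3.02) = 2(1 − Φ(3.02/√19.82)) ≈ 0.4975

By the reflection principle for Brownian motion, P(M_t ≥ a) = 2 · P(B_t ≥ a) for a ≥ 0. Since B_t ~ N(0, t), P(B_t ≥ 3.02) = 1 − Φ(3.02/√t) = 1 − Φ(3.02/√19.82) = 1 − Φ(0.6784). So
  P(M_{19.82} ≥ 3.02) = 2(1 − Φ(0.6784)) ≈ 0.4975.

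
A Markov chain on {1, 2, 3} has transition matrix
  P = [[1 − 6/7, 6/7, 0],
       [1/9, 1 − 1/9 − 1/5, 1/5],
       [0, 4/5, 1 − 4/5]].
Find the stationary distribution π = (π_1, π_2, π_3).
π = (14/149, 108/149, 27/149)

This is a birth-death chain on three states, which satisfies detailed balance: π_1 · P_{12} = π_2 · P_{21} and π_2 · P_{23} = π_3 · P_{32}.
From π_1 · 6/7 = π_2 · 1/9: π_2/π_1 = (6/7)/(1/9) = 54/7.
From π_2 · 1/5 = π_3 · 4/5: π_3/π_2 = (1/5)/(4/5) = 1/4.
Take π_1 proportional to 1; then unnormalized π = (1, 54/7, 27/14). Normalize by dividing by the sum 149/14:
  π = (14/149, 108/149, 27/149).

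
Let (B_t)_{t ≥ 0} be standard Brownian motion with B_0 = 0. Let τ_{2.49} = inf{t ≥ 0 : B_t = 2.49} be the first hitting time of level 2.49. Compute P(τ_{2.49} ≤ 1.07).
P(τ_{2.49} ≤ 1.07) = 2(1 − Φ(2.49/√1.07)) = 2(1 − Φ(2.4072)) ≈ 0.0161

By the reflection principle for standard BM, P(τ_b ≤ t) = 2 · P(B_t ≥ b). Since B_t ~ N(0, t), P(B_t ≥ 2.49) = 1 − Φ(2.49/√t) = 1 − Φ(2.49/√1.07) = 1 − Φ(2.4072) ≈ 0.00804. Doubling: P(τ_{2.49} ≤ 1.07) ≈ 2 · 0.00804 = 0.01608 ≈ 0.0161.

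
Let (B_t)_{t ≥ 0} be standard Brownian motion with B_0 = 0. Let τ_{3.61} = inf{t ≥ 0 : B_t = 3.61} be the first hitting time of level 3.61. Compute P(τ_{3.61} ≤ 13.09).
P(τ_{3.61} ≤ 13.09) = 2(1 − Φ(3.61/√13.09)) = 2(1 − Φ(0.9978)) ≈ 0.3184

By the reflection principle for standard BM, P(τ_b ≤ t) = 2 · P(B_t ≥ b). Since B_t ~ N(0, t), P(B_t ≥ 3.61) = 1 − Φ(3.61/√t) = 1 − Φ(3.61/√13.09) = 1 − Φ(0.9978) ≈ 0.15919. Doubling: P(τ_{3.61} ≤ 13.09) ≈ 2 · 0.15919 = 0.31838 ≈ 0.3184.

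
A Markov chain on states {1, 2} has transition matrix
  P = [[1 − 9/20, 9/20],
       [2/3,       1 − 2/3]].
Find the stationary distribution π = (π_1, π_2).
π_1 = 40/67, π_2 = 27/67

Solve πP = π with π_1 + π_2 = 1. From πP = π: π_1 · (1 − 9/20) + π_2 · 2/3 = π_1 ⇒ π_2 · 2/3 = π_1 · 9/20 ⇒ π_2/π_1 = (9/20)/(2/3) = 27/40. Together with π_1 + π_2 = 1:
  π_1 = (2/3)/(9/20 + 2/3) = (2/3)/(67/60) = 40/67,
  π_2 = (9/20)/(9/20 + 2/3) = (9/20)/(67/60) = 27/67.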